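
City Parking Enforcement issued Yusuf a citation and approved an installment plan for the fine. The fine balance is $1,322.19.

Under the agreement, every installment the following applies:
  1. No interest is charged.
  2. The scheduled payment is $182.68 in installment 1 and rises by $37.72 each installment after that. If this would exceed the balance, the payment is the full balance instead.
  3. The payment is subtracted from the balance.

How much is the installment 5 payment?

$333.56

Installment 1: $1,322.19 − $182.68 → $1,139.51
Installment 2: $1,139.51 − $220.40 → $919.11
Installment 3: $919.11 − $258.12 → $660.99
Installment 4: $660.99 − $295.84 → $365.15
Installment 5: $365.15 − $333.56 → $31.59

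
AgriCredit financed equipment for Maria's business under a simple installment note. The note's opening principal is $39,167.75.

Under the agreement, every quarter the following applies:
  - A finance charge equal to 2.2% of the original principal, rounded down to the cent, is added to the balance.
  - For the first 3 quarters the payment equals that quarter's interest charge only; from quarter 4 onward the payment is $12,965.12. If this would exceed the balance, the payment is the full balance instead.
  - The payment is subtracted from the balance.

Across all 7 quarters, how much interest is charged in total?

$6,031.83

# | Opening | Interest | Payment | End bal
1 | $39,167.75 | $861.69 | $861.69 | $39,167.75
2 | $39,167.75 | $861.69 | $861.69 | $39,167.75
3 | $39,167.75 | $861.69 | $861.69 | $39,167.75
4 | $39,167.75 | $861.69 | $12,965.12 | $27,064.32
5 | $27,064.32 | $861.69 | $12,965.12 | $14,960.89
6 | $14,960.89 | $861.69 | $12,965.12 | $2,857.46
7 | $2,857.46 | $861.69 | $3,719.15 | $0.00
Total interest: $861.69 + $861.69 + $861.69 + $861.69 + $861.69 + $861.69 + $861.69 = $6,031.83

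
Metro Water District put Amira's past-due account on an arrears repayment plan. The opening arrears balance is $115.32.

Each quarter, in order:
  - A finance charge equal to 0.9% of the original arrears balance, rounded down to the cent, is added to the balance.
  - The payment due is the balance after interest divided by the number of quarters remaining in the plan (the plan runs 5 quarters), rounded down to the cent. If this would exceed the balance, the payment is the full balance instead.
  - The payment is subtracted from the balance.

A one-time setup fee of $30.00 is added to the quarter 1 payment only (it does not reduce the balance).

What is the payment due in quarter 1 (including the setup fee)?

# | Opening | Interest | Payment | Fee | End bal
1 | $115.32 | $1.03 | $23.27 | $30.00 | $93.08

$53.27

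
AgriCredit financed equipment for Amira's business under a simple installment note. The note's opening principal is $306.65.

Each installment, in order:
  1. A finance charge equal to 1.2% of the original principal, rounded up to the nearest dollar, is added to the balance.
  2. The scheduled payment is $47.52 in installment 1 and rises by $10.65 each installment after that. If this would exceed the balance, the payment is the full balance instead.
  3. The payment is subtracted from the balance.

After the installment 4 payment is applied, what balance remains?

$68.67

Installment 1: $306.65 +$4.00 interest = $310.65; pay $47.52 → $263.13
Installment 2: $263.13 +$4.00 interest = $267.13; pay $58.17 → $208.96
Installment 3: $208.96 +$4.00 interest = $212.96; pay $68.82 → $144.14
Installment 4: $144.14 +$4.00 interest = $148.14; pay $79.47 → $68.67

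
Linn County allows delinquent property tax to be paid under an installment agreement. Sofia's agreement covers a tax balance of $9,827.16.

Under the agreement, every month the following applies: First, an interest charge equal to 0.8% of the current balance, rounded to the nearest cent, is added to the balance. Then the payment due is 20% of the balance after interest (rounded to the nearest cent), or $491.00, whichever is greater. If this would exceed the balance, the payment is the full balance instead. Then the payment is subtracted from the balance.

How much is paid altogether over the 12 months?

$10,192.18

Month 1: opening $9,827.16; interest $78.62 → $9,905.78; payment $1,981.16; balance $7,924.62
Month 2: opening $7,924.62; interest $63.40 → $7,988.02; payment $1,597.60; balance $6,390.42
Month 3: opening $6,390.42; interest $51.12 → $6,441.54; payment $1,288.31; balance $5,153.23
Month 4: opening $5,153.23; interest $41.23 → $5,194.46; payment $1,038.89; balance $4,155.57
Month 5: opening $4,155.57; interest $33.24 → $4,188.81; payment $837.76; balance $3,351.05
Month 6: opening $3,351.05; interest $26.81 → $3,377.86; payment $675.57; balance $2,702.29
Month 7: opening $2,702.29; interest $21.62 → $2,723.91; payment $544.78; balance $2,179.13
Month 8: opening $2,179.13; interest $17.43 → $2,196.56; payment $491.00; balance $1,705.56
Month 9: opening $1,705.56; interest $13.64 → $1,719.20; payment $491.00; balance $1,228.20
Month 10: opening $1,228.20; interest $9.83 → $1,238.03; payment $491.00; balance $747.03
Month 11: opening $747.03; interest $5.98 → $753.01; payment $491.00; balance $262.01
Month 12: opening $262.01; interest $2.10 → $264.11; payment $264.11; balance $0.00
Total paid: $10,192.18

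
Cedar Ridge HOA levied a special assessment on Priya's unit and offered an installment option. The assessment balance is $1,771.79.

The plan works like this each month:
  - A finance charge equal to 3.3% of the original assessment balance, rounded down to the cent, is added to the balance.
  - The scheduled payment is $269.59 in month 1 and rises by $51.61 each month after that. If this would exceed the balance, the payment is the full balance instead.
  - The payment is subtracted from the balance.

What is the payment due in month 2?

Month 1: $1,771.79 +$58.46 interest = $1,830.25; pay $269.59 → $1,560.66
Month 2: $1,560.66 +$58.46 interest = $1,619.12; pay $321.20 → $1,297.92

$321.20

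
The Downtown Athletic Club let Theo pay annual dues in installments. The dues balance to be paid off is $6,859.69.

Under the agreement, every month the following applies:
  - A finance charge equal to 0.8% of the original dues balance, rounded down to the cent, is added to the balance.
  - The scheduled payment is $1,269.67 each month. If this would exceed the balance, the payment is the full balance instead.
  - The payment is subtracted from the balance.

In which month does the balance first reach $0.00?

6

Month 1: opening $6,859.69; interest $54.87 → $6,914.56; payment $1,269.67; balance $5,644.89
Month 2: opening $5,644.89; interest $54.87 → $5,699.76; payment $1,269.67; balance $4,430.09
Month 3: opening $4,430.09; interest $54.87 → $4,484.96; payment $1,269.67; balance $3,215.29
Month 4: opening $3,215.29; interest $54.87 → $3,270.16; payment $1,269.67; balance $2,000.49
Month 5: opening $2,000.49; interest $54.87 → $2,055.36; payment $1,269.67; balance $785.69
Month 6: opening $785.69; interest $54.87 → $840.56; payment $840.56; balance $0.00
Balance reaches $0.00 in month 6.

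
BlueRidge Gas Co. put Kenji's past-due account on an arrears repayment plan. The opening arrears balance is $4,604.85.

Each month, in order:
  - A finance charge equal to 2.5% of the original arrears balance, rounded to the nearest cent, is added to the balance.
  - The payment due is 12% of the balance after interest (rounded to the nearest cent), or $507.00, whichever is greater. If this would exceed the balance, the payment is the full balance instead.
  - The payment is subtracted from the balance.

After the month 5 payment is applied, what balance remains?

Month 1: opening $4,604.85; interest $115.12 → $4,719.97; payment $566.40; balance $4,153.57
Month 2: opening $4,153.57; interest $115.12 → $4,268.69; payment $512.24; balance $3,756.45
Month 3: opening $3,756.45; interest $115.12 → $3,871.57; payment $507.00; balance $3,364.57
Month 4: opening $3,364.57; interest $115.12 → $3,479.69; payment $507.00; balance $2,972.69
Month 5: opening $2,972.69; interest $115.12 → $3,087.81; payment $507.00; balance $2,580.81

$2,580.81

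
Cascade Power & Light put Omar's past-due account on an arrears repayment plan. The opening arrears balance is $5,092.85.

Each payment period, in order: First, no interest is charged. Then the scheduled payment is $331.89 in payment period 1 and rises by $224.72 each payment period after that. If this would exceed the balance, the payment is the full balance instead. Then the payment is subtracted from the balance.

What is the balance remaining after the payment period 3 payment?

Payment period 1: opening $5,092.85; payment $331.89; balance $4,760.96
Payment period 2: opening $4,760.96; payment $556.61; balance $4,204.35
Payment period 3: opening $4,204.35; payment $781.33; balance $3,423.02

$3,423.02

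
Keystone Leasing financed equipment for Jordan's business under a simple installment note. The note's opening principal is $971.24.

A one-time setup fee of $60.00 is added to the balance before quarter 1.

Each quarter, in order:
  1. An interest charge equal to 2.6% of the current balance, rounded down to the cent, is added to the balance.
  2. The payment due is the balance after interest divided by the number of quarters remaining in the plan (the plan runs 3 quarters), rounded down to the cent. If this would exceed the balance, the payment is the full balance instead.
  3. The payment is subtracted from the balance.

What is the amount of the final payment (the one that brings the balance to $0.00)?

$371.25

Quarter 1: $1,031.24 +$26.81 interest = $1,058.05; pay $352.68 → $705.37
Quarter 2: $705.37 +$18.33 interest = $723.70; pay $361.85 → $361.85
Quarter 3: $361.85 +$9.40 interest = $371.25; pay $371.25 → $0.00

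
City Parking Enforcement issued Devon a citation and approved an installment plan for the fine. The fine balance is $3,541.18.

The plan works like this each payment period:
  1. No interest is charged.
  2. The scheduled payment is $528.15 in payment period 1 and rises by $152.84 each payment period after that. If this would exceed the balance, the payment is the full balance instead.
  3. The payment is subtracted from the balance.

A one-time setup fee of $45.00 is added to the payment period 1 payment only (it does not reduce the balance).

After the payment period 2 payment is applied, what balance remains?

$2,332.04

Payment period 1: opening $3,541.18; payment $528.15 (+ $45.00 fee); balance $3,013.03
Payment period 2: opening $3,013.03; payment $680.99; balance $2,332.04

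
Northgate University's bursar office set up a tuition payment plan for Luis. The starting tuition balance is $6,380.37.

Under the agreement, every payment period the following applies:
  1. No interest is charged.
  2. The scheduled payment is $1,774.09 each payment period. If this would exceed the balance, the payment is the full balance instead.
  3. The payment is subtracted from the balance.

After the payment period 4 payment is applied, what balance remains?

$0.00

Payment period 1: opening $6,380.37; payment $1,774.09; balance $4,606.28
Payment period 2: opening $4,606.28; payment $1,774.09; balance $2,832.19
Payment period 3: opening $2,832.19; payment $1,774.09; balance $1,058.10
Payment period 4: opening $1,058.10; payment $1,058.10; balance $0.00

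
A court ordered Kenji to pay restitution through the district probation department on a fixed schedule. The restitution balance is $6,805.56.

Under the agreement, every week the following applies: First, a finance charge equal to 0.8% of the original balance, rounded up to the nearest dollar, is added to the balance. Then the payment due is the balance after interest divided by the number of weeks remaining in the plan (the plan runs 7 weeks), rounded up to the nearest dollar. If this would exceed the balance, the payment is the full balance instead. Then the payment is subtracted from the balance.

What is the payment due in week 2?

$990.00

# | Opening | Interest | Payment | End bal
1 | $6,805.56 | $55.00 | $981.00 | $5,879.56
2 | $5,879.56 | $55.00 | $990.00 | $4,944.56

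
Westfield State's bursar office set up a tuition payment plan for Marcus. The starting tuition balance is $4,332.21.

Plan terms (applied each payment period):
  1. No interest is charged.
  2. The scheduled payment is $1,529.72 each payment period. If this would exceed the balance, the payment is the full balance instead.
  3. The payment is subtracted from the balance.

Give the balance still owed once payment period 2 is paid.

Payment period 1: opening $4,332.21; payment $1,529.72; balance $2,802.49
Payment period 2: opening $2,802.49; payment $1,529.72; balance $1,272.77

$1,272.77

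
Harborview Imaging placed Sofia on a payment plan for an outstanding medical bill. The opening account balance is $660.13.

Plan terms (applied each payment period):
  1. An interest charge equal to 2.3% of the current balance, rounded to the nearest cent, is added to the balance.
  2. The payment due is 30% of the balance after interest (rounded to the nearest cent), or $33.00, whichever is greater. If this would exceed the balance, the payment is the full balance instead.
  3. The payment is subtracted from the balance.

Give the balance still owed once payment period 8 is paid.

$26.41

Payment period 1: opening $660.13; interest $15.18 → $675.31; payment $202.59; balance $472.72
Payment period 2: opening $472.72; interest $10.87 → $483.59; payment $145.08; balance $338.51
Payment period 3: opening $338.51; interest $7.79 → $346.30; payment $103.89; balance $242.41
Payment period 4: opening $242.41; interest $5.58 → $247.99; payment $74.40; balance $173.59
Payment period 5: opening $173.59; interest $3.99 → $177.58; payment $53.27; balance $124.31
Payment period 6: opening $124.31; interest $2.86 → $127.17; payment $38.15; balance $89.02
Payment period 7: opening $89.02; interest $2.05 → $91.07; payment $33.00; balance $58.07
Payment period 8: opening $58.07; interest $1.34 → $59.41; payment $33.00; balance $26.41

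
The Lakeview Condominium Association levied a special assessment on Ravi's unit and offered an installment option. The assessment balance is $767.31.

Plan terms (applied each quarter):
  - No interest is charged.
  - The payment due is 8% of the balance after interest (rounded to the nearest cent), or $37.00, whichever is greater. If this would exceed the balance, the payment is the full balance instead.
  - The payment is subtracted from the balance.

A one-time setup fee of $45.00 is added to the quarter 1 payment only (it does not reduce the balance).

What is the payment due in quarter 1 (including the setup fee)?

$106.38

Quarter 1: opening $767.31; payment $61.38 (+ $45.00 fee); balance $705.93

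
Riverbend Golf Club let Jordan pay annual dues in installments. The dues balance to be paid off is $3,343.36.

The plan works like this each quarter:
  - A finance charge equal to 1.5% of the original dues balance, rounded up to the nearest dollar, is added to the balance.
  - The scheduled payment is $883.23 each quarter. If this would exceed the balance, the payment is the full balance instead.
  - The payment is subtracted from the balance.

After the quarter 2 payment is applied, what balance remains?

$1,678.90

# | Opening | Interest | Payment | End bal
1 | $3,343.36 | $51.00 | $883.23 | $2,511.13
2 | $2,511.13 | $51.00 | $883.23 | $1,678.90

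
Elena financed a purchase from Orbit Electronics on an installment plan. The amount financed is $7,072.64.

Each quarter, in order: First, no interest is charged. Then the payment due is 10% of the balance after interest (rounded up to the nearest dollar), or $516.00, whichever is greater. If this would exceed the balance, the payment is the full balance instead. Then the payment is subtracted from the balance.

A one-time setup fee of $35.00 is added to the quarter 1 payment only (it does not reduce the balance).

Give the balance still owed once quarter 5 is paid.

$4,122.64

Quarter 1: $7,072.64 − $708.00 (+ $35.00 fee) → $6,364.64
Quarter 2: $6,364.64 − $637.00 → $5,727.64
Quarter 3: $5,727.64 − $573.00 → $5,154.64
Quarter 4: $5,154.64 − $516.00 → $4,638.64
Quarter 5: $4,638.64 − $516.00 → $4,122.64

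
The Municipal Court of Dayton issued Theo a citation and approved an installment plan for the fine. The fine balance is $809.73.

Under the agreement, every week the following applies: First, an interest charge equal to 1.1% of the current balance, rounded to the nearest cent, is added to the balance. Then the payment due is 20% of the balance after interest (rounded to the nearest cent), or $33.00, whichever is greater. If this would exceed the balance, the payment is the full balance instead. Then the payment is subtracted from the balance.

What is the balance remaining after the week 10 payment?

Week 1: opening $809.73; interest $8.91 → $818.64; payment $163.73; balance $654.91
Week 2: opening $654.91; interest $7.20 → $662.11; payment $132.42; balance $529.69
Week 3: opening $529.69; interest $5.83 → $535.52; payment $107.10; balance $428.42
Week 4: opening $428.42; interest $4.71 → $433.13; payment $86.63; balance $346.50
Week 5: opening $346.50; interest $3.81 → $350.31; payment $70.06; balance $280.25
Week 6: opening $280.25; interest $3.08 → $283.33; payment $56.67; balance $226.66
Week 7: opening $226.66; interest $2.49 → $229.15; payment $45.83; balance $183.32
Week 8: opening $183.32; interest $2.02 → $185.34; payment $37.07; balance $148.27
Week 9: opening $148.27; interest $1.63 → $149.90; payment $33.00; balance $116.90
Week 10: opening $116.90; interest $1.29 → $118.19; payment $33.00; balance $85.19

$85.19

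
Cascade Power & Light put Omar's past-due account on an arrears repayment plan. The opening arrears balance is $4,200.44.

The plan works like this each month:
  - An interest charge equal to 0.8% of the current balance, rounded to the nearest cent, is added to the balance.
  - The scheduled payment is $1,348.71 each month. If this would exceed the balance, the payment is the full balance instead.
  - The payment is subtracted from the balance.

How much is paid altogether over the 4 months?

Month 1: opening $4,200.44; interest $33.60 → $4,234.04; payment $1,348.71; balance $2,885.33
Month 2: opening $2,885.33; interest $23.08 → $2,908.41; payment $1,348.71; balance $1,559.70
Month 3: opening $1,559.70; interest $12.48 → $1,572.18; payment $1,348.71; balance $223.47
Month 4: opening $223.47; interest $1.79 → $225.26; payment $225.26; balance $0.00
Total paid: $4,271.39

$4,271.39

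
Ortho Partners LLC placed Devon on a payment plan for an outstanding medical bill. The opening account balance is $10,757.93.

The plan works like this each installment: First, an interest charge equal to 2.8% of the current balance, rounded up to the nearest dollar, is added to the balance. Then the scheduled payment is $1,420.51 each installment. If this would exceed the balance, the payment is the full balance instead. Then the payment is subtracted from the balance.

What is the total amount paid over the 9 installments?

$12,267.93

Installment 1: $10,757.93 +$302.00 interest = $11,059.93; pay $1,420.51 → $9,639.42
Installment 2: $9,639.42 +$270.00 interest = $9,909.42; pay $1,420.51 → $8,488.91
Installment 3: $8,488.91 +$238.00 interest = $8,726.91; pay $1,420.51 → $7,306.40
Installment 4: $7,306.40 +$205.00 interest = $7,511.40; pay $1,420.51 → $6,090.89
Installment 5: $6,090.89 +$171.00 interest = $6,261.89; pay $1,420.51 → $4,841.38
Installment 6: $4,841.38 +$136.00 interest = $4,977.38; pay $1,420.51 → $3,556.87
Installment 7: $3,556.87 +$100.00 interest = $3,656.87; pay $1,420.51 → $2,236.36
Installment 8: $2,236.36 +$63.00 interest = $2,299.36; pay $1,420.51 → $878.85
Installment 9: $878.85 +$25.00 interest = $903.85; pay $903.85 → $0.00
Total paid: $12,267.93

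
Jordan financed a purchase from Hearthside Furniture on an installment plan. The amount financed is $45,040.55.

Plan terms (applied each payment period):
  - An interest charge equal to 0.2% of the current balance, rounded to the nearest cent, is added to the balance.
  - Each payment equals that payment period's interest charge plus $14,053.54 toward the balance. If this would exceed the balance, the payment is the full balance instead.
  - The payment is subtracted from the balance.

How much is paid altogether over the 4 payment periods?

Payment period 1: $45,040.55 +$90.08 interest = $45,130.63; pay $14,143.62 → $30,987.01
Payment period 2: $30,987.01 +$61.97 interest = $31,048.98; pay $14,115.51 → $16,933.47
Payment period 3: $16,933.47 +$33.87 interest = $16,967.34; pay $14,087.41 → $2,879.93
Payment period 4: $2,879.93 +$5.76 interest = $2,885.69; pay $2,885.69 → $0.00
Total paid: $45,232.23

$45,232.23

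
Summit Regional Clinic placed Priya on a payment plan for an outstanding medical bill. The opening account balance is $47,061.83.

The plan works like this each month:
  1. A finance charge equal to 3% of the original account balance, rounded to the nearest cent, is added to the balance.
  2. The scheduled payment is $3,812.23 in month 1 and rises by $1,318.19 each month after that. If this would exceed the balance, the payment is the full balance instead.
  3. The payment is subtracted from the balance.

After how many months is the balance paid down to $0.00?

8

# | Opening | Interest | Payment | End bal
1 | $47,061.83 | $1,411.85 | $3,812.23 | $44,661.45
2 | $44,661.45 | $1,411.85 | $5,130.42 | $40,942.88
3 | $40,942.88 | $1,411.85 | $6,448.61 | $35,906.12
4 | $35,906.12 | $1,411.85 | $7,766.80 | $29,551.17
5 | $29,551.17 | $1,411.85 | $9,084.99 | $21,878.03
6 | $21,878.03 | $1,411.85 | $10,403.18 | $12,886.70
7 | $12,886.70 | $1,411.85 | $11,721.37 | $2,577.18
8 | $2,577.18 | $1,411.85 | $3,989.03 | $0.00
Balance reaches $0.00 in month 8.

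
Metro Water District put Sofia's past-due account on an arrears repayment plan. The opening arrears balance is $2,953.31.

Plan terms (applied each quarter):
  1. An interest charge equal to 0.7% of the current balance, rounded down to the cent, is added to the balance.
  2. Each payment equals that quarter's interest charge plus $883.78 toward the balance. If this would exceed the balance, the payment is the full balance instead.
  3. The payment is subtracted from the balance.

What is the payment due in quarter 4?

Quarter 1: $2,953.31 +$20.67 interest = $2,973.98; pay $904.45 → $2,069.53
Quarter 2: $2,069.53 +$14.48 interest = $2,084.01; pay $898.26 → $1,185.75
Quarter 3: $1,185.75 +$8.30 interest = $1,194.05; pay $892.08 → $301.97
Quarter 4: $301.97 +$2.11 interest = $304.08; pay $304.08 → $0.00

$304.08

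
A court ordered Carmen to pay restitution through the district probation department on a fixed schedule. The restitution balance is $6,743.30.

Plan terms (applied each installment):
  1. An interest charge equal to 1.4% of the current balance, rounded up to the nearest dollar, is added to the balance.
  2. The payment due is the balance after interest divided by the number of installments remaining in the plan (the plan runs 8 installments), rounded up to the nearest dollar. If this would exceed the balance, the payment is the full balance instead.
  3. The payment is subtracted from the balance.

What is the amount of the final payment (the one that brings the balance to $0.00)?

$941.30

# | Opening | Interest | Payment | End bal
1 | $6,743.30 | $95.00 | $855.00 | $5,983.30
2 | $5,983.30 | $84.00 | $867.00 | $5,200.30
3 | $5,200.30 | $73.00 | $879.00 | $4,394.30
4 | $4,394.30 | $62.00 | $892.00 | $3,564.30
5 | $3,564.30 | $50.00 | $904.00 | $2,710.30
6 | $2,710.30 | $38.00 | $917.00 | $1,831.30
7 | $1,831.30 | $26.00 | $929.00 | $928.30
8 | $928.30 | $13.00 | $941.30 | $0.00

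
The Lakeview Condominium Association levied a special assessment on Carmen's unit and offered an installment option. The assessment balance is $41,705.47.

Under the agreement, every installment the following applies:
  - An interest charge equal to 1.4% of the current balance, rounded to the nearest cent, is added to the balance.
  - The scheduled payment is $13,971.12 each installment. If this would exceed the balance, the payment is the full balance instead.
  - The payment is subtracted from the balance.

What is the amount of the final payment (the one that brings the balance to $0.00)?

$992.56

Installment 1: opening $41,705.47; interest $583.88 → $42,289.35; payment $13,971.12; balance $28,318.23
Installment 2: opening $28,318.23; interest $396.46 → $28,714.69; payment $13,971.12; balance $14,743.57
Installment 3: opening $14,743.57; interest $206.41 → $14,949.98; payment $13,971.12; balance $978.86
Installment 4: opening $978.86; interest $13.70 → $992.56; payment $992.56; balance $0.00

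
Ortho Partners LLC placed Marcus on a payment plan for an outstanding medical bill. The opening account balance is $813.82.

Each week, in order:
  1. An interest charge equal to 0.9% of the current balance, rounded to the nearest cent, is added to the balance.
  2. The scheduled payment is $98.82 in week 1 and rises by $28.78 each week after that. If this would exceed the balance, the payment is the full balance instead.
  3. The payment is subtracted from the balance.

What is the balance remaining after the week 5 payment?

$57.62

Week 1: opening $813.82; interest $7.32 → $821.14; payment $98.82; balance $722.32
Week 2: opening $722.32; interest $6.50 → $728.82; payment $127.60; balance $601.22
Week 3: opening $601.22; interest $5.41 → $606.63; payment $156.38; balance $450.25
Week 4: opening $450.25; interest $4.05 → $454.30; payment $185.16; balance $269.14
Week 5: opening $269.14; interest $2.42 → $271.56; payment $213.94; balance $57.62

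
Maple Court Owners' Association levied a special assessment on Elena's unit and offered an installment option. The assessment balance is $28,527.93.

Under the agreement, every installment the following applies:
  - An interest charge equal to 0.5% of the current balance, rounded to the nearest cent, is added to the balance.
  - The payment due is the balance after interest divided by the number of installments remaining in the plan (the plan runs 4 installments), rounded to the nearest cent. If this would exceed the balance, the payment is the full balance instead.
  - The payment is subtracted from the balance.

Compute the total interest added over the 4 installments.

Installment 1: $28,527.93 +$142.64 interest = $28,670.57; pay $7,167.64 → $21,502.93
Installment 2: $21,502.93 +$107.51 interest = $21,610.44; pay $7,203.48 → $14,406.96
Installment 3: $14,406.96 +$72.03 interest = $14,478.99; pay $7,239.50 → $7,239.49
Installment 4: $7,239.49 +$36.20 interest = $7,275.69; pay $7,275.69 → $0.00
Total interest: $142.64 + $107.51 + $72.03 + $36.20 = $358.38

$358.38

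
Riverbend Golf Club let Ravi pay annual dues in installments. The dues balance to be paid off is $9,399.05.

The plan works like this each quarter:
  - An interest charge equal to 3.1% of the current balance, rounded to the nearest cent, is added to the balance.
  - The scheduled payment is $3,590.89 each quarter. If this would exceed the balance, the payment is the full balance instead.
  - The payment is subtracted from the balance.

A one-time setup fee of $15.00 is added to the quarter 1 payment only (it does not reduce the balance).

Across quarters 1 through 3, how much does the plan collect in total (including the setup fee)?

$9,978.14

Quarter 1: opening $9,399.05; interest $291.37 → $9,690.42; payment $3,590.89 (+ $15.00 fee); balance $6,099.53
Quarter 2: opening $6,099.53; interest $189.09 → $6,288.62; payment $3,590.89; balance $2,697.73
Quarter 3: opening $2,697.73; interest $83.63 → $2,781.36; payment $2,781.36; balance $0.00
Total paid: $9,978.14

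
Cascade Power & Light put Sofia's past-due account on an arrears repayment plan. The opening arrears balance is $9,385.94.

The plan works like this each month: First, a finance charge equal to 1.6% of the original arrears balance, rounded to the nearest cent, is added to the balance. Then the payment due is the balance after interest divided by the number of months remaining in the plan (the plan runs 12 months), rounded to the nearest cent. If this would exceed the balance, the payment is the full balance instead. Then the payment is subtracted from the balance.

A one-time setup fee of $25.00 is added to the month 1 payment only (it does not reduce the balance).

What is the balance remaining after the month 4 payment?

Month 1: opening $9,385.94; interest $150.18 → $9,536.12; payment $794.68 (+ $25.00 fee); balance $8,741.44
Month 2: opening $8,741.44; interest $150.18 → $8,891.62; payment $808.33; balance $8,083.29
Month 3: opening $8,083.29; interest $150.18 → $8,233.47; payment $823.35; balance $7,410.12
Month 4: opening $7,410.12; interest $150.18 → $7,560.30; payment $840.03; balance $6,720.27

$6,720.27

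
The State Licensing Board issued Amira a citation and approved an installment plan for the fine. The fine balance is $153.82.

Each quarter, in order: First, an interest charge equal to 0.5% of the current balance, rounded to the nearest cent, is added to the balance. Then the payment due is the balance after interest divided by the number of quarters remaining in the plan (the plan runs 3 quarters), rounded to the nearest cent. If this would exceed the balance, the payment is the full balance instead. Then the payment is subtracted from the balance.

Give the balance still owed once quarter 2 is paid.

Quarter 1: $153.82 +$0.77 interest = $154.59; pay $51.53 → $103.06
Quarter 2: $103.06 +$0.52 interest = $103.58; pay $51.79 → $51.79

$51.79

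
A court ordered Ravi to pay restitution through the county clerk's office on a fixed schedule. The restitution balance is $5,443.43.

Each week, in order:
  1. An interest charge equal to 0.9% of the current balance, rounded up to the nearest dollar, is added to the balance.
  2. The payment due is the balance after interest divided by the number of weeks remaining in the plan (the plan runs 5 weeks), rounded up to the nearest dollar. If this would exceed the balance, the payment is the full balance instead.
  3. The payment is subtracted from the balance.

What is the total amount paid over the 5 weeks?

Week 1: opening $5,443.43; interest $49.00 → $5,492.43; payment $1,099.00; balance $4,393.43
Week 2: opening $4,393.43; interest $40.00 → $4,433.43; payment $1,109.00; balance $3,324.43
Week 3: opening $3,324.43; interest $30.00 → $3,354.43; payment $1,119.00; balance $2,235.43
Week 4: opening $2,235.43; interest $21.00 → $2,256.43; payment $1,129.00; balance $1,127.43
Week 5: opening $1,127.43; interest $11.00 → $1,138.43; payment $1,138.43; balance $0.00
Total paid: $5,594.43

$5,594.43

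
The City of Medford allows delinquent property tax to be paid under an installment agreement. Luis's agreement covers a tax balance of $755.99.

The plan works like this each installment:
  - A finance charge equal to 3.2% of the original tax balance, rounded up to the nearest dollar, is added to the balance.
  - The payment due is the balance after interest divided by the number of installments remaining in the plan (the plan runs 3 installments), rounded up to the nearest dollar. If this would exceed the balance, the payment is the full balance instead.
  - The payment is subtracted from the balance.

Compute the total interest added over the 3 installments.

$75.00

Installment 1: $755.99 +$25.00 interest = $780.99; pay $261.00 → $519.99
Installment 2: $519.99 +$25.00 interest = $544.99; pay $273.00 → $271.99
Installment 3: $271.99 +$25.00 interest = $296.99; pay $296.99 → $0.00
Total interest: $25.00 + $25.00 + $25.00 = $75.00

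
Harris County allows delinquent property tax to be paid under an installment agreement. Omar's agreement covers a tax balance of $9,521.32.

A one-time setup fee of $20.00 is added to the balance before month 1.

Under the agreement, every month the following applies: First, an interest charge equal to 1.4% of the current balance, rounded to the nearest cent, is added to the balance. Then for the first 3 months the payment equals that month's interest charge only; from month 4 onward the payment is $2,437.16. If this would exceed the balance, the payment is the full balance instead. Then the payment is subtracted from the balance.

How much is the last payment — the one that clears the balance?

Month 1: $9,541.32 +$133.58 interest = $9,674.90; pay $133.58 → $9,541.32
Month 2: $9,541.32 +$133.58 interest = $9,674.90; pay $133.58 → $9,541.32
Month 3: $9,541.32 +$133.58 interest = $9,674.90; pay $133.58 → $9,541.32
Month 4: $9,541.32 +$133.58 interest = $9,674.90; pay $2,437.16 → $7,237.74
Month 5: $7,237.74 +$101.33 interest = $7,339.07; pay $2,437.16 → $4,901.91
Month 6: $4,901.91 +$68.63 interest = $4,970.54; pay $2,437.16 → $2,533.38
Month 7: $2,533.38 +$35.47 interest = $2,568.85; pay $2,437.16 → $131.69
Month 8: $131.69 +$1.84 interest = $133.53; pay $133.53 → $0.00

$133.53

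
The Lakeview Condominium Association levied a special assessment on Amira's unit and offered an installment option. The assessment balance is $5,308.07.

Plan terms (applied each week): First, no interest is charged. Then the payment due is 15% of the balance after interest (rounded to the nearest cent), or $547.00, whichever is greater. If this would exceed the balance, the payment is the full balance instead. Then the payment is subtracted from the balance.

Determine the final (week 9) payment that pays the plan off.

# | Opening | Payment | End bal
1 | $5,308.07 | $796.21 | $4,511.86
2 | $4,511.86 | $676.78 | $3,835.08
3 | $3,835.08 | $575.26 | $3,259.82
4 | $3,259.82 | $547.00 | $2,712.82
5 | $2,712.82 | $547.00 | $2,165.82
6 | $2,165.82 | $547.00 | $1,618.82
7 | $1,618.82 | $547.00 | $1,071.82
8 | $1,071.82 | $547.00 | $524.82
9 | $524.82 | $524.82 | $0.00

$524.82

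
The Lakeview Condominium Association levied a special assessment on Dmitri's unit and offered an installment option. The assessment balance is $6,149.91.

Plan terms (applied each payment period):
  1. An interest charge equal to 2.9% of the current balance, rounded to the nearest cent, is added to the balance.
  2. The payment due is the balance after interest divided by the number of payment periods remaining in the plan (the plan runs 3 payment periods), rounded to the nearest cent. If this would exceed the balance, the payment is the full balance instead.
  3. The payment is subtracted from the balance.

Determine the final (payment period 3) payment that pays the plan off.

Payment period 1: opening $6,149.91; interest $178.35 → $6,328.26; payment $2,109.42; balance $4,218.84
Payment period 2: opening $4,218.84; interest $122.35 → $4,341.19; payment $2,170.60; balance $2,170.59
Payment period 3: opening $2,170.59; interest $62.95 → $2,233.54; payment $2,233.54; balance $0.00

$2,233.54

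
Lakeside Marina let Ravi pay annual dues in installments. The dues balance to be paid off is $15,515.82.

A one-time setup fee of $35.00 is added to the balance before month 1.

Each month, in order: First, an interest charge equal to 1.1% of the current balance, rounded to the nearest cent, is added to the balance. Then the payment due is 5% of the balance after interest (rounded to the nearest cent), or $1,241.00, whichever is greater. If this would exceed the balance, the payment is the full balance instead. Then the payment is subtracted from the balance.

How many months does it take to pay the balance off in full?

# | Opening | Interest | Payment | End bal
1 | $15,550.82 | $171.06 | $1,241.00 | $14,480.88
2 | $14,480.88 | $159.29 | $1,241.00 | $13,399.17
3 | $13,399.17 | $147.39 | $1,241.00 | $12,305.56
4 | $12,305.56 | $135.36 | $1,241.00 | $11,199.92
5 | $11,199.92 | $123.20 | $1,241.00 | $10,082.12
6 | $10,082.12 | $110.90 | $1,241.00 | $8,952.02
7 | $8,952.02 | $98.47 | $1,241.00 | $7,809.49
8 | $7,809.49 | $85.90 | $1,241.00 | $6,654.39
9 | $6,654.39 | $73.20 | $1,241.00 | $5,486.59
10 | $5,486.59 | $60.35 | $1,241.00 | $4,305.94
11 | $4,305.94 | $47.37 | $1,241.00 | $3,112.31
12 | $3,112.31 | $34.24 | $1,241.00 | $1,905.55
13 | $1,905.55 | $20.96 | $1,241.00 | $685.51
14 | $685.51 | $7.54 | $693.05 | $0.00
Balance reaches $0.00 in month 14.

14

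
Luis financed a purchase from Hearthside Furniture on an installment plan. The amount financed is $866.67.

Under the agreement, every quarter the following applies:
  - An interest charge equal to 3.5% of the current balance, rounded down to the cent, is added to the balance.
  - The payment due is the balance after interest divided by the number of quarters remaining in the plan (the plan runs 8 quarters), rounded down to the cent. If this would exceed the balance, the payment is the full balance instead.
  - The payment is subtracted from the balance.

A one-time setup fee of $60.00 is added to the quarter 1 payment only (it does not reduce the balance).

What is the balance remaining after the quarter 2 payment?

Quarter 1: opening $866.67; interest $30.33 → $897.00; payment $112.12 (+ $60.00 fee); balance $784.88
Quarter 2: opening $784.88; interest $27.47 → $812.35; payment $116.05; balance $696.30

$696.30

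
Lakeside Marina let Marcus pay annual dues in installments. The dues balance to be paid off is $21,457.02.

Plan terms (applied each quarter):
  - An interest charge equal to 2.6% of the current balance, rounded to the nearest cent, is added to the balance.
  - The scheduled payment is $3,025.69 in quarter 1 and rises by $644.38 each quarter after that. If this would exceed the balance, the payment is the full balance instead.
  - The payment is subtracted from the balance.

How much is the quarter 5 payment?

$5,603.21

# | Opening | Interest | Payment | End bal
1 | $21,457.02 | $557.88 | $3,025.69 | $18,989.21
2 | $18,989.21 | $493.72 | $3,670.07 | $15,812.86
3 | $15,812.86 | $411.13 | $4,314.45 | $11,909.54
4 | $11,909.54 | $309.65 | $4,958.83 | $7,260.36
5 | $7,260.36 | $188.77 | $5,603.21 | $1,845.92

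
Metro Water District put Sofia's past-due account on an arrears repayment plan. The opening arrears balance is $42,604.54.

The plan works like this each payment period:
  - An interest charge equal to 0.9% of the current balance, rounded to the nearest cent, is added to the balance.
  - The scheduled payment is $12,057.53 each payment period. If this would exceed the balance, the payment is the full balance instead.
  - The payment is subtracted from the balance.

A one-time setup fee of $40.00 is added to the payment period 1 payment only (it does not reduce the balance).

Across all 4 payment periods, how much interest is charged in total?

Payment period 1: opening $42,604.54; interest $383.44 → $42,987.98; payment $12,057.53 (+ $40.00 fee); balance $30,930.45
Payment period 2: opening $30,930.45; interest $278.37 → $31,208.82; payment $12,057.53; balance $19,151.29
Payment period 3: opening $19,151.29; interest $172.36 → $19,323.65; payment $12,057.53; balance $7,266.12
Payment period 4: opening $7,266.12; interest $65.40 → $7,331.52; payment $7,331.52; balance $0.00
Total interest: $383.44 + $278.37 + $172.36 + $65.40 = $899.57

$899.57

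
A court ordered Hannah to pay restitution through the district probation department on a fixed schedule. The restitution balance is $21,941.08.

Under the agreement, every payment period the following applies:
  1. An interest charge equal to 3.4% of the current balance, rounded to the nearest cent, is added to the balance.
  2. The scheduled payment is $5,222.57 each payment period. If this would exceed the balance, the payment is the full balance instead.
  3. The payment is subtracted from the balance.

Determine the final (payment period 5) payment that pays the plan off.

$3,206.11

# | Opening | Interest | Payment | End bal
1 | $21,941.08 | $746.00 | $5,222.57 | $17,464.51
2 | $17,464.51 | $593.79 | $5,222.57 | $12,835.73
3 | $12,835.73 | $436.41 | $5,222.57 | $8,049.57
4 | $8,049.57 | $273.69 | $5,222.57 | $3,100.69
5 | $3,100.69 | $105.42 | $3,206.11 | $0.00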